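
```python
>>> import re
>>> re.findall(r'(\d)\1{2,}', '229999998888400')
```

['9', '8']

`\1` has to match the exact text group 1 already captured.
`findall` collects group 1 from each match (2 total).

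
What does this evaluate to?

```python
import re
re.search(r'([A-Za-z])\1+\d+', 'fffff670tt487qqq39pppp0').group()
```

The backreference `\1` re-matches whatever the first group consumed, character for character.
The match spans [0:8] → 'fffff670'.

'fffff670'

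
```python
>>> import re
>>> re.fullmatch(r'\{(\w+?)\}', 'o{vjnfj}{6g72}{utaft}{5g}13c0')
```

For `fullmatch`, every character of the input must be accounted for by the pattern.
Here the pattern can't cover the whole string, so the call returns None.

None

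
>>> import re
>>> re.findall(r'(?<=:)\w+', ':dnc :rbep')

['dnc', 'rbep']

Because the assertion is zero-width, the text it checks is not consumed and won't appear in the result.
`findall` yields the raw match text (2 of them) because the pattern has no groups.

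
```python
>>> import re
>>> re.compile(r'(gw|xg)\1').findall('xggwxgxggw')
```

['xg']

A backreference is literal: `\1` must see the identical characters the first group matched.
Because there's exactly one group, `findall` drops the full match and keeps group 1 from the one hit.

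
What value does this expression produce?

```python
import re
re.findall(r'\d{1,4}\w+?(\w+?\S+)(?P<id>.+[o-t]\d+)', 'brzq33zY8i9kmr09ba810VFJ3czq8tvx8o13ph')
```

[('Y8i9kmr09ba810VFJ3czq8tvx', '8o13')]

With the lazy modifier that quantifier settles for the fewest repetitions that let the rest of the pattern succeed (the atoms after it are unaffected and can still be greedy).
Multiple groups make `findall` return tuples — one 2-tuple for the one match.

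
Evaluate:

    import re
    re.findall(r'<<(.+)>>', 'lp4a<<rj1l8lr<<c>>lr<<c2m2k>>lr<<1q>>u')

Scanning left to right: at [4:37] match '<<rj1l8lr<<c>>lr<<c2m2k>>lr<<1q>>', group 1 = 'rj1l8lr<<c>>lr<<c2m2k>>lr<<1q'.
Because there's exactly one group, `findall` drops the full match and keeps group 1 from the one hit.

['rj1l8lr<<c>>lr<<c2m2k>>lr<<1q']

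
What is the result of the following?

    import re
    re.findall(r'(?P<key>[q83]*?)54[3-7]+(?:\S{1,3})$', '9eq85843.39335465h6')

Pattern: zero or more of one of [q83] (lazy) (captured as 'key'); then the literal '54', then one or more of a character in [3-7]; then 1 to 3 of a non-whitespace character (non-capturing group); then anchored at the end.
Scanning left to right: at [11:19] match '335465h6', group 1 = '33'.
One capturing group, so `findall` returns just the captured substring from the one match — 1 in all.

['33']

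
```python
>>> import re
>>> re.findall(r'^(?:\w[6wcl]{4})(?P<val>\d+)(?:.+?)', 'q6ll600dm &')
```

['00']

This matches anchored at the start of the string; then a word character, then exactly 4 of one of [6wcl] (non-capturing group); then one or more of a digit (captured as 'val'); then one or more of any character (lazy) (non-capturing group).
Walking the string: at [0:8] match 'q6ll600d', group 1 = '00'.
With a single group, `findall` returns only what that group captured — 1 item.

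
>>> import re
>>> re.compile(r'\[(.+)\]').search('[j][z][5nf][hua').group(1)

'j][z][5nf'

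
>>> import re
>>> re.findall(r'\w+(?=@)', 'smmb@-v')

Lookahead/lookbehind check context without consuming it, so the matched span excludes the asserted characters.
Matches: at [0:4] → 'smmb'.
Since nothing is captured, `findall` lists the 1 matched substring directly.

['smmb']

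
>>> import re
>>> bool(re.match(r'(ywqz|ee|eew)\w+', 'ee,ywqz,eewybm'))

`re.match` only tries the pattern at the start of the string.
Here the string doesn't start with a match, so the call returns None, and `bool(None)` is False.

False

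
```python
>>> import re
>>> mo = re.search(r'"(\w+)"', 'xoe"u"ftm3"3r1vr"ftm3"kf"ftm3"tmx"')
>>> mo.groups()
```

('u',)

The match spans [3:6] → '"u"'.
Captured: group 1 = 'u'.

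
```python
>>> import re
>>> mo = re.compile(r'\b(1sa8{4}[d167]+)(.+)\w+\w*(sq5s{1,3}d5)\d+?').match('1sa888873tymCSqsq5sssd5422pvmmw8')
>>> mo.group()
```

'1sa888873tymCSqsq5sssd54'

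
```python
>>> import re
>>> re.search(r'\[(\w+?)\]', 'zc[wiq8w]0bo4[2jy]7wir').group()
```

'[wiq8w]'

`re.search` scans for the first position where the pattern succeeds.
The match spans [2:9] → '[wiq8w]'.
Captured: group 1 = 'wiq8w'.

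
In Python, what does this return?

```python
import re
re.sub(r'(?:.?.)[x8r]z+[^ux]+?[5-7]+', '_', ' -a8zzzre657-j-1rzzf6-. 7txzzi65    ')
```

' _-j_-. _    '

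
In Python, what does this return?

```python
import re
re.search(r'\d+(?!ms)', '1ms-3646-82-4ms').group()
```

Because the assertion is negative and zero-width, positions next to the forbidden text are skipped.
`re.search` scans for the first position where the pattern succeeds.
The match spans [4:8] → '3646'.

'3646'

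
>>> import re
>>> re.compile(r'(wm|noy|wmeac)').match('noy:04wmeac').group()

`match` is anchored at position 0; if the pattern doesn't fit there, it returns None.
The match spans [0:3] → 'noy'.
Captured: group 1 = 'noy'.

'noy'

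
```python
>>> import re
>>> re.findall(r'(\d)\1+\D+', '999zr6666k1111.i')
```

`\1` is not a pattern — it's the concrete string captured by group 1, re-applied verbatim.
Matches: at [0:5] match '999zr', group 1 = '9'; at [5:10] match '6666k', group 1 = '6'; at [10:16] match '1111.i', group 1 = '1'.
Because there's exactly one group, `findall` drops the full match and keeps group 1 from each hit.

['9', '6', '1']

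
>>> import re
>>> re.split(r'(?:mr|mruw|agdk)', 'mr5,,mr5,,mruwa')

['', '5,,', '5,,', 'uwa']

Alternation isn't longest-match — the leftmost alternative that fits at this position is chosen.
Matches to split on: at [0:2] → 'mr'; at [5:7] → 'mr'; at [10:12] → 'mr'.
The string is cut at each match, leaving 4 pieces.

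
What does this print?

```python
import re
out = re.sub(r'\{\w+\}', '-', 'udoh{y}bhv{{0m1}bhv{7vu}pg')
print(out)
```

udoh-bhv{-bhv-pg

Matches: at [4:7] → '{y}'; at [11:16] → '{0m1}'; at [19:24] → '{7vu}'.
Every occurrence is swapped for '-'.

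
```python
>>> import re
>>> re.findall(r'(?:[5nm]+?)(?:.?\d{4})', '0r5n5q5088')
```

['5n5q5088']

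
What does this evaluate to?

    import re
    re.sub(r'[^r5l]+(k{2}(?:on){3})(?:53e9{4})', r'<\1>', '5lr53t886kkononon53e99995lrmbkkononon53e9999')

`\1` in the replacement pulls in group 1's text for each match.

'5lr5<kkononon>5lr<kkononon>'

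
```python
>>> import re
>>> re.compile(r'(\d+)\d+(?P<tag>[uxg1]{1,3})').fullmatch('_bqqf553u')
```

None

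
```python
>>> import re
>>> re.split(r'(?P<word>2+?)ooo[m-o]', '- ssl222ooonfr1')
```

['- ssl', '222', 'fr1']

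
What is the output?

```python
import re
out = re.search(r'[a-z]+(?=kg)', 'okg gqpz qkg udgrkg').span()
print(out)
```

Lookahead/lookbehind check context without consuming it, so the matched span excludes the asserted characters.
`search` walks the string left to right and returns the first match it finds.
The match spans [0:1] → 'o'.

(0, 1)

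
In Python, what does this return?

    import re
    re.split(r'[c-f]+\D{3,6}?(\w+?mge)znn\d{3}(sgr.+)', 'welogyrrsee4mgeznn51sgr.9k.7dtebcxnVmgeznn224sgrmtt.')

['welogyrrsee4mgeznn51sgr.9k.7', 'cxnVmge', 'sgrmtt.', '']

This matches one or more of a character in [c-f], then 3 to 6 of a non-digit (lazy); then one or more of a word character (lazy), then the literal 'mge' (captured); then the literal 'znn', then exactly 3 of a digit; then the literal 'sgr', then one or more of any character (captured).
Matches to split on: at [28:52] → 'dtebcxnVmgeznn224sgrmtt.'.
With a capturing group present, the delimiter's captured portion is kept in the result list.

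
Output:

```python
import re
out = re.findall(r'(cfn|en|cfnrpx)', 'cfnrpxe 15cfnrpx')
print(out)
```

The regex engine tests alternatives in the order written; an earlier branch that matches wins even if a later one would match more.
Matches: at [0:3] match 'cfn', group 1 = 'cfn'; at [10:13] match 'cfn', group 1 = 'cfn'.
One capturing group, so `findall` returns just the captured substring from each match — 2 in all.

['cfn', 'cfn']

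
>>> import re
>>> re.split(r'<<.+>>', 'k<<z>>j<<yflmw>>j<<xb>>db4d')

['k', 'db4d']

Each match becomes a cut point; 2 segments remain.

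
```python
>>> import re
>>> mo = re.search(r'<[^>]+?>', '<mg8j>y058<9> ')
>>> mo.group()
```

'<mg8j>'

`search` walks the string left to right and returns the first match it finds.
The match spans [0:6] → '<mg8j>'.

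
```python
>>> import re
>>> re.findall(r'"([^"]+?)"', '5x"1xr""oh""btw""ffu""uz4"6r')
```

Matches: at [2:7] match '"1xr"', group 1 = '1xr'; at [7:11] match '"oh"', group 1 = 'oh'; at [11:16] match '"btw"', group 1 = 'btw'; at [16:21] match '"ffu"', group 1 = 'ffu'; at [21:26] match '"uz4"', group 1 = 'uz4'.
With a single group, `findall` returns only what that group captured — 5 items.

['1xr', 'oh', 'btw', 'ffu', 'uz4']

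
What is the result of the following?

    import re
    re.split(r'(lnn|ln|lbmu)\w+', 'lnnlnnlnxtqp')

['', 'lnn', '']

Branches in `(...|...)` are attempted left-to-right; the first branch that allows the whole pattern to succeed is taken.
`re.split` interleaves the captured-group text with the surrounding fragments.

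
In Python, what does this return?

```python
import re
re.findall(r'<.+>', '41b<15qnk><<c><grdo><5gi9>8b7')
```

Matches: at [3:26] → '<15qnk><<c><grdo><5gi9>'.
No capturing groups, so `findall` returns the 1 full match string.

['<15qnk><<c><grdo><5gi9>']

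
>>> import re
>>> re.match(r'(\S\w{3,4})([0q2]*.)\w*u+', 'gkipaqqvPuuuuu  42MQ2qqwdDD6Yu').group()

'gkipaqqvPuuuuu'

The pattern matches a non-whitespace character, then 3 to 4 of a word character (captured); then zero or more of one of [0q2], then any character (captured); then zero or more of a word character, then one or more of the literal 'u'.
With `match`, the pattern is implicitly anchored at the beginning.
The match spans [0:14] → 'gkipaqqvPuuuuu'.
Captured: group 1 = 'gkipa', group 2 = 'qqv'.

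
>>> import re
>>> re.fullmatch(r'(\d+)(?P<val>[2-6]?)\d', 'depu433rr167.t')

This matches one or more of a digit (captured); then optionally a character in [2-6] (captured as 'val'); then a digit.
`re.fullmatch` is like wrapping the pattern in `^…$` (in single-line mode).
Here the pattern can't cover the whole string, so the call returns None.

None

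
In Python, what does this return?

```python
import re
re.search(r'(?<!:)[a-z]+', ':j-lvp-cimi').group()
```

The negative lookaround is zero-width — it rules out positions where the adjacent text would match, without consuming anything.
`search` walks the string left to right and returns the first match it finds.
The match spans [3:6] → 'lvp'.

'lvp'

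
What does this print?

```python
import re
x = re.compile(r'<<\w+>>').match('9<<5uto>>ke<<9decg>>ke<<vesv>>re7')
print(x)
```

None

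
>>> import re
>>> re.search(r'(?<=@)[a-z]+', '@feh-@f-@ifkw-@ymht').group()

The positive lookaround only admits positions where the adjacent text matches; those characters stay outside the span.
`re.search` scans for the first position where the pattern succeeds.
The match spans [1:4] → 'feh'.

'feh'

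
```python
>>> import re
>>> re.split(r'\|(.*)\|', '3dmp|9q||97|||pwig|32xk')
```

['3dmp', '9q||97|||pwig', '32xk']

Matches to split on: at [4:19] → '|9q||97|||pwig|'.
Because the pattern has a capturing group, `split` also inserts each captured text between the pieces.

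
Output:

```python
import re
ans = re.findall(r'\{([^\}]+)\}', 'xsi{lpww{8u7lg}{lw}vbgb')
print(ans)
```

['lpww{8u7lg', 'lw']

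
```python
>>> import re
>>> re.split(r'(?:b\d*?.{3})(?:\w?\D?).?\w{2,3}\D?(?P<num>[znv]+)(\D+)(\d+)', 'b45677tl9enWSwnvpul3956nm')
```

Because the quantifier is non-greedy, it stops expanding at the earliest point where the rest of the pattern can succeed.
`re.split` interleaves the captured-group text with the surrounding fragments.

['', 'n', 'WSwnvpul', '3956', 'nm']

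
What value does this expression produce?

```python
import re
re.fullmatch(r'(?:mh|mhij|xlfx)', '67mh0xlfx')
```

For `fullmatch`, every character of the input must be accounted for by the pattern.
Here there's no way to consume every character, so the call returns None.

None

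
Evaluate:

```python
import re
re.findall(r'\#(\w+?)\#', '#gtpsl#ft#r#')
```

Scanning left to right: at [0:7] match '#gtpsl#', group 1 = 'gtpsl'; at [9:12] match '#r#', group 1 = 'r'.
With a single group, `findall` returns only what that group captured — 2 items.

['gtpsl', 'r']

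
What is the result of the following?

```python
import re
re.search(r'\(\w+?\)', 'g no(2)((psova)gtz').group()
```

`re.search` tries every starting position until one works.
The match spans [4:7] → '(2)'.

'(2)'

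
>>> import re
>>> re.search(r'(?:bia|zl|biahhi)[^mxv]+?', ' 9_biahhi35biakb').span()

The regex engine tests alternatives in the order written; an earlier branch that matches wins even if a later one would match more.
The match spans [3:7] → 'biah'.

(3, 7)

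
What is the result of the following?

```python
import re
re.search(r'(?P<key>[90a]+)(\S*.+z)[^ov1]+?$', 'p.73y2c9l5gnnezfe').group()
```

'9l5gnnezfe'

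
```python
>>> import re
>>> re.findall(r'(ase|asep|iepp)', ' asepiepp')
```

['ase', 'iepp']

Alternation tries branches left to right and keeps the first one that lets the overall match succeed at that position.
Walking the string: at [1:4] match 'ase', group 1 = 'ase'; at [5:9] match 'iepp', group 1 = 'iepp'.
One capturing group, so `findall` returns just the captured substring from each match — 2 in all.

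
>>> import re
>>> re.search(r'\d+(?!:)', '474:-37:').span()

`(?!…)`/`(?<!…)` only lets a position through if the neighbouring text does NOT match; no characters are consumed.
The match spans [0:2] → '47'.

(0, 2)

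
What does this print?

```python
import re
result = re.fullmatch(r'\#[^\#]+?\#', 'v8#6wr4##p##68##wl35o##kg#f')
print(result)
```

None

For `fullmatch`, every character of the input must be accounted for by the pattern.
Here there's no way to consume every character, so the call returns None.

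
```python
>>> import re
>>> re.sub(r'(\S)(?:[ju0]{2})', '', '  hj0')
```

'  '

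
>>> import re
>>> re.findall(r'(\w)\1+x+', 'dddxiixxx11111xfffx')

['d', 'i', '1', 'f']

`\1` has to match the exact text group 1 already captured.
Matches: at [0:4] match 'dddx', group 1 = 'd'; at [4:9] match 'iixxx', group 1 = 'i'; at [9:15] match '11111x', group 1 = '1'; at [15:19] match 'fffx', group 1 = 'f'.
With a single group, `findall` returns only what that group captured — 4 items.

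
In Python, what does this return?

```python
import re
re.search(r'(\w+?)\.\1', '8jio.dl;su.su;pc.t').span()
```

(8, 13)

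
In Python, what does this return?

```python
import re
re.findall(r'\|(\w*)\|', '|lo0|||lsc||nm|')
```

['lo0', '', '']

One capturing group, so `findall` returns just the captured substring from each match — 3 in all.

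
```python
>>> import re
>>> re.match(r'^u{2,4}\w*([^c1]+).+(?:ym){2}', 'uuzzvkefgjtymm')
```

None

Pattern: anchored at the start of the string; then 2 to 4 of the literal 'u', then zero or more of a word character; then one or more of any character except [c1] (captured); then one or more of any character, then the literal 'ym' repeated 2 times.
`re.match` only tries the pattern at the start of the string.
Here the string doesn't start with a match, so the call returns None.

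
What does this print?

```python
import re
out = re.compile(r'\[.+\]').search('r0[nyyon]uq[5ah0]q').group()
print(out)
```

[nyyon]uq[5ah0]

The match spans [2:17] → '[nyyon]uq[5ah0]'.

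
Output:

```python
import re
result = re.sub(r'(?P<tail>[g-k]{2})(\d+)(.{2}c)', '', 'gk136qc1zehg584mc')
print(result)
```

Every occurrence is swapped for ''.

1ze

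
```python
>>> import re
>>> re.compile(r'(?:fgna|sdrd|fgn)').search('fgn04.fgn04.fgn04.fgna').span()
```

`re.search` tries every starting position until one works.
The match spans [0:3] → 'fgn'.

(0, 3)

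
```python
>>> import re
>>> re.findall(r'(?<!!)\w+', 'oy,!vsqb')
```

['oy', 'sqb']

The negative lookaround is zero-width — it rules out positions where the adjacent text would match, without consuming anything.
Since nothing is captured, `findall` lists the 2 matched substrings directly.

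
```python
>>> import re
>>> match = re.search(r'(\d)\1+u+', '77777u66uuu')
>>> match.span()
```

`\1` has to match the exact text group 1 already captured.
Unlike `match`, `search` isn't anchored — it looks for the pattern anywhere in the string.
The match spans [0:6] → '77777u'.
Captured: group 1 = '7'.

(0, 6)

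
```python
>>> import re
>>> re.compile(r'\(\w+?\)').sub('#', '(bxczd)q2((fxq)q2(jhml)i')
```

`sub` substitutes '#' at each match site.

'#q2(#q2#i'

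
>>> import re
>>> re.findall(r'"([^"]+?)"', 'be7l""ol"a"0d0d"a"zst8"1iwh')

Scanning left to right: at [5:9] match '"ol"', group 1 = 'ol'; at [10:16] match '"0d0d"', group 1 = '0d0d'; at [17:23] match '"zst8"', group 1 = 'zst8'.
`findall` collects group 1 from each match (3 total).

['ol', '0d0d', 'zst8']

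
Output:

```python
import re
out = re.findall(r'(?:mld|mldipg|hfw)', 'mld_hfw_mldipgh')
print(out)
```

['mld', 'hfw', 'mld']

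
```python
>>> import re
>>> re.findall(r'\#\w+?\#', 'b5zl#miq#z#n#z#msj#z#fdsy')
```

Matches: at [4:9] → '#miq#'; at [10:13] → '#n#'; at [14:19] → '#msj#'.
With no groups in the pattern, `findall` gives back each whole match — 3 here.

['#miq#', '#n#', '#msj#']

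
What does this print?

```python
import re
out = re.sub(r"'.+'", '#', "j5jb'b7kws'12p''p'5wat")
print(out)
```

j5jb#5wat

Each match is replaced by '#'.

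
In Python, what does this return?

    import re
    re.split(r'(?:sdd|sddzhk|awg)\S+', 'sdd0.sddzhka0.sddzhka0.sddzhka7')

Matches to split on: at [0:31] → 'sdd0.sddzhka0.sddzhka0.sddzhka7'.
`split` removes every match and returns the 2 fragments in between.

['', '']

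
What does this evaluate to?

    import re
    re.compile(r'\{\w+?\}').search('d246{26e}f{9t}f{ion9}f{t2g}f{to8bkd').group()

'{26e}'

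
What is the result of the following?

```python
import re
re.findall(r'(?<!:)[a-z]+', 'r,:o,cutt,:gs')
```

The negative lookahead/lookbehind blocks any match where the forbidden context is present.
`findall` yields the raw match text (3 of them) because the pattern has no groups.

['r', 'cutt', 's']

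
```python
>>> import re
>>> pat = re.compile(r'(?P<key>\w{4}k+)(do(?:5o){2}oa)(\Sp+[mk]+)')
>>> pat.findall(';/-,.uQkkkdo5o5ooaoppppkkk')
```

`findall` packs the 3 group values into a tuple for every match.

[('uQkkk', 'do5o5ooa', 'oppppkkk')]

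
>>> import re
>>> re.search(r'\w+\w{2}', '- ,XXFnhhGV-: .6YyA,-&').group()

This matches one or more of a word character; then exactly 2 of a word character.
The match spans [3:11] → 'XXFnhhGV'.

'XXFnhhGV'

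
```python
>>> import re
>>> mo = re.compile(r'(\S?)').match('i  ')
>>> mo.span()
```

(0, 1)

`re.match` only tries the pattern at the start of the string.
The match spans [0:1] → 'i'.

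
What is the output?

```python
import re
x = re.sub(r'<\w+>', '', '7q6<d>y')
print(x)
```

7q6y

`sub` substitutes '' at each match site.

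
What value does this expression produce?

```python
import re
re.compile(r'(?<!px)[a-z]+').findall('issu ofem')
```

The negative lookahead/lookbehind blocks any match where the forbidden context is present.
Scanning left to right: at [0:4] → 'issu'; at [5:9] → 'ofem'.
With no groups in the pattern, `findall` gives back each whole match — 2 here.

['issu', 'ofem']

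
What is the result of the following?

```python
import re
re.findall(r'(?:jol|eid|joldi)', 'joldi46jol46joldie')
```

['jol', 'jol', 'jol']

`|` is ordered: at each position the engine commits to the first alternative that works.
Since nothing is captured, `findall` lists the 3 matched substrings directly.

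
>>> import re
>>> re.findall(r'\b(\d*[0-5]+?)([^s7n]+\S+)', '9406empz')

[('940', '6empz')]

The pattern matches a word boundary (`\b`, zero-width); then zero or more of a digit, then one or more of a character in [0-5] (lazy) (captured); then one or more of any character except [s7n], then one or more of a non-whitespace character (captured).
Walking the string: at [0:8] match '9406empz', groups = ('940', '6empz').
`findall` packs the 2 group values into a tuple for every match.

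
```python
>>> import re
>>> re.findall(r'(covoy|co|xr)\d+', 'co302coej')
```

['co']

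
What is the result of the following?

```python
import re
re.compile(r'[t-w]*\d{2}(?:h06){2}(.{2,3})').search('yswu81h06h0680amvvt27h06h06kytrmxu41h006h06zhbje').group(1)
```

The match spans [2:15] → 'wu81h06h0680a'.
Captured: group 1 = '80a'.

'80a'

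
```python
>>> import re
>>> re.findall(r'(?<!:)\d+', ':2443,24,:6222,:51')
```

['443', '24', '222', '1']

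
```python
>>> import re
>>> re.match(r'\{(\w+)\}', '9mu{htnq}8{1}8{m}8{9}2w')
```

None

With `match`, the pattern is implicitly anchored at the beginning.
Here the string doesn't start with a match, so the call returns None.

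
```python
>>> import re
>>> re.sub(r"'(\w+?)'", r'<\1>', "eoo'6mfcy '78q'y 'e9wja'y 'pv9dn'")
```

"eoo'6mfcy <78q>y <e9wja>y <pv9dn>"

The replacement refers to a captured group, so each match is rewritten using its own captured text.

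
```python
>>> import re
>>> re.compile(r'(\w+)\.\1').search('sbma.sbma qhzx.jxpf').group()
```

'sbma.sbma'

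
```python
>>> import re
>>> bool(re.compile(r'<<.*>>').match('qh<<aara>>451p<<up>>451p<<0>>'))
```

False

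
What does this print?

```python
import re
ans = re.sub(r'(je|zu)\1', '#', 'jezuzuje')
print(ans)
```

After group 1 captures some text, `\1` only succeeds where that same text appears again.
Matches: at [2:6] → 'zuzu'.
Each match is replaced by '#'.

je#je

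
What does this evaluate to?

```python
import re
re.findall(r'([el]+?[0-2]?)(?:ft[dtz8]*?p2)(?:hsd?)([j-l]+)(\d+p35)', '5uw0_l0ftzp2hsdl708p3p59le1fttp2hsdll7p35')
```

The pattern matches one or more of one of [el] (lazy), then optionally a character in [0-2] (captured); then the literal 'ft', then zero or more of one of [dtz8] (lazy), then the literal 'p2' (non-capturing group); then the literal 'hs', then optionally the literal 'd' (non-capturing group); then one or more of a character in [j-l] (captured); then one or more of a digit, then the literal 'p35' (captured).
`findall` packs the 3 group values into a tuple for every match.

[('le1', 'll', '7p35')]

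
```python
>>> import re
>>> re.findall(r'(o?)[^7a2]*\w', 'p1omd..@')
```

The pattern matches optionally a literal 'o' (captured); then zero or more of any character except [7a2]; then a word character.
Scanning left to right: at [0:5] match 'p1omd', group 1 = ''.
Because there's exactly one group, `findall` drops the full match and keeps group 1 from the one hit.

['']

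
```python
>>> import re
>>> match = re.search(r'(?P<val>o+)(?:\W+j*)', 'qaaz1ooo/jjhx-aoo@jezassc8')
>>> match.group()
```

'ooo/jj'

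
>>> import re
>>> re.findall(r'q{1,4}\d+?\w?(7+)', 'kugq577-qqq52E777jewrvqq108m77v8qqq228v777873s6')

['7', '777', '77', '777']

This matches 1 to 4 of the literal 'q', then one or more of a digit (lazy), then optionally a word character; then one or more of a literal '7' (captured).
Matches: at [3:7] match 'q577', group 1 = '7'; at [8:17] match 'qqq52E777', group 1 = '777'; at [22:30] match 'qq108m77', group 1 = '77'; at [32:42] match 'qqq228v777', group 1 = '777'.
One capturing group, so `findall` returns just the captured substring from each match — 4 in all.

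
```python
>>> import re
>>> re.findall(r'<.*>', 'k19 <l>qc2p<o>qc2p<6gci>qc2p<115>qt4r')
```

Walking the string: at [4:33] → '<l>qc2p<o>qc2p<6gci>qc2p<115>'.
`findall` yields the raw match text (1 of them) because the pattern has no groups.

['<l>qc2p<o>qc2p<6gci>qc2p<115>']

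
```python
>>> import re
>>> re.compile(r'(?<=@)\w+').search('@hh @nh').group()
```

Lookahead/lookbehind check context without consuming it, so the matched span excludes the asserted characters.
Unlike `match`, `search` isn't anchored — it looks for the pattern anywhere in the string.
The match spans [1:3] → 'hh'.

'hh'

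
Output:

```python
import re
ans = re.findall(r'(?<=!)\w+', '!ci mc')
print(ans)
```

['ci']

The lookaround is zero-width — it requires the adjacent text to match without consuming it, so the asserted text isn't part of the match.
`findall` yields the raw match text (1 of them) because the pattern has no groups.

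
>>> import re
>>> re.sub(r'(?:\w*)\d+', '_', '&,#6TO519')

'&,#_'

The pattern matches zero or more of a word character (non-capturing group); then one or more of a digit.
Matches: at [3:9] → '6TO519'.
`sub` substitutes '_' at each match site.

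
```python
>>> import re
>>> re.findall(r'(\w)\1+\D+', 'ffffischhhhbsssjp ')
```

['f']

The backreference `\1` re-matches whatever the first group consumed, character for character.
Scanning left to right: at [0:18] match 'ffffischhhhbsssjp ', group 1 = 'f'.
One capturing group, so `findall` returns just the captured substring from the one match — 1 in all.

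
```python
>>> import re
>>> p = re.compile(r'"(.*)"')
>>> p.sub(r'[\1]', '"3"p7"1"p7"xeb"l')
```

'[3"p7"1"p7"xeb]l'

Matches: at [0:15] → '"3"p7"1"p7"xeb"'.
`\1` in the replacement pulls in group 1's text for each match.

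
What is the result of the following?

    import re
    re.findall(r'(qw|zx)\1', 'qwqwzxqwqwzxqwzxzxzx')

['qw', 'qw', 'zx']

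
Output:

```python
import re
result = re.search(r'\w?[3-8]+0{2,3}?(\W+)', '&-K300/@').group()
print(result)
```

The pattern matches optionally a word character, then one or more of a character in [3-8], then 2 to 3 of a literal '0' (lazy); then one or more of a non-word character (captured).
The match spans [2:8] → 'K300/@'.

K300/@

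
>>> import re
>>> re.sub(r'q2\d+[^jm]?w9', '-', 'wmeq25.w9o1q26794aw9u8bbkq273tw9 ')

'wme-o1-u8bbk- '

Every occurrence is swapped for '-'.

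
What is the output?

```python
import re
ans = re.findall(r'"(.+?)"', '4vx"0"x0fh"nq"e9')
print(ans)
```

['0', 'nq']

Because the quantifier is non-greedy, it stops expanding at the earliest point where the rest of the pattern can succeed.
Matches: at [3:6] match '"0"', group 1 = '0'; at [10:14] match '"nq"', group 1 = 'nq'.
With a single group, `findall` returns only what that group captured — 2 items.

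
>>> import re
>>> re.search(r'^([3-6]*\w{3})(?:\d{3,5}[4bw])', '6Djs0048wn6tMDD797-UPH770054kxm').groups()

The match spans [0:9] → '6Djs0048w'.
Captured: group 1 = '6Djs'.

('6Djs',)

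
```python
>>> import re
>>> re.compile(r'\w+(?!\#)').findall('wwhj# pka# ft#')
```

['wwh', 'pk', 'f']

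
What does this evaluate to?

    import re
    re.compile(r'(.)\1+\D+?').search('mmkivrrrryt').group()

A backreference is literal: `\1` must see the identical characters the first group matched.
The match spans [0:3] → 'mmk'.

'mmk'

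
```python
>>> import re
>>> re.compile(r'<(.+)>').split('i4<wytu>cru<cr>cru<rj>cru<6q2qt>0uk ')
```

['i4', 'wytu>cru<cr>cru<rj>cru<6q2qt', '0uk ']

Matches to split on: at [2:32] → '<wytu>cru<cr>cru<rj>cru<6q2qt>'.
The group in the pattern means `split` returns the separators' captures alongside the pieces.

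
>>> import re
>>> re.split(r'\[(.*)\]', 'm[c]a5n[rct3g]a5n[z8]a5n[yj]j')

['m', 'c]a5n[rct3g]a5n[z8]a5n[yj', 'j']

Matches to split on: at [1:28] → '[c]a5n[rct3g]a5n[z8]a5n[yj]'.
With a capturing group present, the delimiter's captured portion is kept in the result list.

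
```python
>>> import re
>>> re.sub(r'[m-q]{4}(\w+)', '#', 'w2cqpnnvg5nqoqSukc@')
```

Pattern: exactly 4 of a character in [m-q]; then one or more of a word character (captured).
Matches: at [3:18] → 'qpnnvg5nqoqSukc'.
Every occurrence is swapped for '#'.

'w2c#@'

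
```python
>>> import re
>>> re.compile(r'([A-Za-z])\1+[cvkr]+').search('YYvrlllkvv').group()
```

The backreference `\1` re-matches whatever the first group consumed, character for character.
The match spans [0:4] → 'YYvr'.

'YYvr'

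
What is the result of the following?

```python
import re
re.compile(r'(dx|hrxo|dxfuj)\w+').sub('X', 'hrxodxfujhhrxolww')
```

'X'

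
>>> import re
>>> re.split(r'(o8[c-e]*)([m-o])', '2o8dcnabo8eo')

['2', 'o8dc', 'n', 'ab', 'o8e', 'o', '']

The pattern matches the literal 'o8', then zero or more of a character in [c-e] (captured); then a character in [m-o] (captured).
Matches to split on: at [1:6] → 'o8dcn'; at [8:12] → 'o8eo'.
Because the pattern has a capturing group, `split` also inserts each captured text between the pieces.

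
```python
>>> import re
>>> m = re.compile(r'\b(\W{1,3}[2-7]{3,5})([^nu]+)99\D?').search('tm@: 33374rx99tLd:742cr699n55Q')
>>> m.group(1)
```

'@: 33374'

Pattern: a word boundary (`\b`, zero-width); then 1 to 3 of a non-word character, then 3 to 5 of a character in [2-7] (captured); then one or more of any character except [nu] (captured); then the literal '99', then optionally a non-digit.
Unlike `match`, `search` isn't anchored — it looks for the pattern anywhere in the string.
The match spans [2:27] → '@: 33374rx99tLd:742cr699n'.
Captured: group 1 = '@: 33374', group 2 = 'rx99tLd:742cr6'.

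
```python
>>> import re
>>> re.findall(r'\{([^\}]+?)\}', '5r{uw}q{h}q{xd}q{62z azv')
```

Scanning left to right: at [2:6] match '{uw}', group 1 = 'uw'; at [7:10] match '{h}', group 1 = 'h'; at [11:15] match '{xd}', group 1 = 'xd'.
One capturing group, so `findall` returns just the captured substring from each match — 3 in all.

['uw', 'h', 'xd']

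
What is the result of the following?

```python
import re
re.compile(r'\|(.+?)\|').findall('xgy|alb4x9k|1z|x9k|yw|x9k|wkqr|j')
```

A non-greedy quantifier consumes as few characters as it can — just enough that the remainder of the pattern still matches from where it stops; whatever follows it matches normally.
With a single group, `findall` returns only what that group captured — 3 items.

['alb4x9k', 'x9k', 'x9k']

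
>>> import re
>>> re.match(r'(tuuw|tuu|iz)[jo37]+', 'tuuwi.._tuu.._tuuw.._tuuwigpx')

`re.match` won't scan ahead — the pattern has to work from the very first character.
Here the string doesn't start with a match, so the call returns None.

None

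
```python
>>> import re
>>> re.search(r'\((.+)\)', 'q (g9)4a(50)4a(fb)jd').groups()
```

`re.search` scans for the first position where the pattern succeeds.
The match spans [2:18] → '(g9)4a(50)4a(fb)'.
Captured: group 1 = 'g9)4a(50)4a(fb'.

('g9)4a(50)4a(fb',)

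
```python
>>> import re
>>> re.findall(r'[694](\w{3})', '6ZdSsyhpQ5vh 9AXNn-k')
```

['ZdS', 'AXN']

Pattern: one of [694]; then exactly 3 of a word character (captured).
Scanning left to right: at [0:4] match '6ZdS', group 1 = 'ZdS'; at [13:17] match '9AXN', group 1 = 'AXN'.
One capturing group, so `findall` returns just the captured substring from each match — 2 in all.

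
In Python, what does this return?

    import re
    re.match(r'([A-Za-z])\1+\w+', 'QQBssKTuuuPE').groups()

`\1` has to match the exact text group 1 already captured.
`match` is anchored at position 0; if the pattern doesn't fit there, it returns None.
The match spans [0:12] → 'QQBssKTuuuPE'.
Captured: group 1 = 'Q'.

('Q',)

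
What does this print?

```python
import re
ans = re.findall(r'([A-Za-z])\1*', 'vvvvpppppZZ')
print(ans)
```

['v', 'p', 'Z']

The backreference `\1` re-matches whatever the first group consumed, character for character.
With a single group, `findall` returns only what that group captured — 3 items.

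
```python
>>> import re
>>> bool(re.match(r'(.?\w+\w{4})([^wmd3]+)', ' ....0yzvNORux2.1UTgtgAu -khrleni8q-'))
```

False

`match` is anchored at position 0; if the pattern doesn't fit there, it returns None.
Here the pattern fails at index 0, so the call returns None, and `bool(None)` is False.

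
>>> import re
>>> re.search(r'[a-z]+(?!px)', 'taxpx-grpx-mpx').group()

Because the assertion is negative and zero-width, positions next to the forbidden text are skipped.
Unlike `match`, `search` isn't anchored — it looks for the pattern anywhere in the string.
The match spans [0:5] → 'taxpx'.

'taxpx'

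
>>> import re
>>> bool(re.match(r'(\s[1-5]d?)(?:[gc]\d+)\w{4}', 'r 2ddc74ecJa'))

False

`re.match` won't scan ahead — the pattern has to work from the very first character.
Here the string doesn't start with a match, so the call returns None, and `bool(None)` is False.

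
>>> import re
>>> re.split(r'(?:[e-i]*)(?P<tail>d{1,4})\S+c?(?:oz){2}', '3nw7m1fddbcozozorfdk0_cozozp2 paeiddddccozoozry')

Pattern: zero or more of a character in [e-i] (non-capturing group); then 1 to 4 of a literal 'd' (captured as 'tail'); then one or more of a non-whitespace character, then optionally the literal 'c', then the literal 'oz' repeated 2 times.
Matches to split on: at [6:27] → 'fddbcozozorfdk0_cozoz'.
`re.split` interleaves the captured-group text with the surrounding fragments.

['3nw7m1', 'dd', 'p2 paeiddddccozoozry']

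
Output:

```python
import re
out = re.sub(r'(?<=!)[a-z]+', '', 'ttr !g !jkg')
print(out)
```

Lookahead/lookbehind check context without consuming it, so the matched span excludes the asserted characters.
Matches: at [5:6] → 'g'; at [8:11] → 'jkg'.
`sub` substitutes '' at each match site.

ttr ! !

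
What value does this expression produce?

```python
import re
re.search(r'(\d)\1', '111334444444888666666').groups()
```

The match spans [0:2] → '11'.
Captured: group 1 = '1'.

('1',)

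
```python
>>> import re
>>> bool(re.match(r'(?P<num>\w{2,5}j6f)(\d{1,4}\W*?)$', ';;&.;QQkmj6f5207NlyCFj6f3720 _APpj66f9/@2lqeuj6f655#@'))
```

The pattern matches 2 to 5 of a word character, then the literal 'j6f' (captured as 'num'); then 1 to 4 of a digit, then zero or more of a non-word character (lazy) (captured); then anchored at the end.
With `match`, the pattern is implicitly anchored at the beginning.
Here the string doesn't start with a match, so the call returns None, and `bool(None)` is False.

False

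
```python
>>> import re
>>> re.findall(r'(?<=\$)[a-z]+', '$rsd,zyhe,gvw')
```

The lookaround is zero-width — it requires the adjacent text to match without consuming it, so the asserted text isn't part of the match.
Walking the string: at [1:4] → 'rsd'.
No capturing groups, so `findall` returns the 1 full match string.

['rsd']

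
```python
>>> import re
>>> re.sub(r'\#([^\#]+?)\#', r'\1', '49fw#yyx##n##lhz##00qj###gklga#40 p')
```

'49fwyyxnlhz00qj#gklga40 p'

`\1` in the replacement pulls in group 1's text for each match.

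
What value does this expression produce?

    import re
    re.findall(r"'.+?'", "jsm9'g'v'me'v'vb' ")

["'g'", "'me'", "'vb'"]

A non-greedy quantifier consumes as few characters as it can — just enough that the remainder of the pattern still matches from where it stops; whatever follows it matches normally.
No capturing groups, so `findall` returns the 3 full match strings.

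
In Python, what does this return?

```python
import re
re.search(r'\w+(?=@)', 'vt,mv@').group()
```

'mv'

The positive lookaround only admits positions where the adjacent text matches; those characters stay outside the span.
Unlike `match`, `search` isn't anchored — it looks for the pattern anywhere in the string.
The match spans [3:5] → 'mv'.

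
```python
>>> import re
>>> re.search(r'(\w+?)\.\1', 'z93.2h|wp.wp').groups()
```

('wp',)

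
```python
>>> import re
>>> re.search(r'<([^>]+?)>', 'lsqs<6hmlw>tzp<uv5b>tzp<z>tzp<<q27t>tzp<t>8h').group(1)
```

`re.search` tries every starting position until one works.
The match spans [4:11] → '<6hmlw>'.
Captured: group 1 = '6hmlw'.

'6hmlw'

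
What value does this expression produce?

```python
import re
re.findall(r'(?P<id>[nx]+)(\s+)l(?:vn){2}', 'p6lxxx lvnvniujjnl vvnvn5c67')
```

[('xxx', ' ')]

The pattern matches one or more of one of [nx] (captured as 'id'); then one or more of whitespace (captured); then the literal 'l', then the literal 'vn' repeated 2 times.
Matches: at [3:12] match 'xxx lvnvn', groups = ('xxx', ' ').
`findall` packs the 2 group values into a tuple for every match.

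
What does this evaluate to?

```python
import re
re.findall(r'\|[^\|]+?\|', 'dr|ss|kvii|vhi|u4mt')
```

Scanning left to right: at [2:6] → '|ss|'; at [10:15] → '|vhi|'.
With no groups in the pattern, `findall` gives back each whole match — 2 here.

['|ss|', '|vhi|']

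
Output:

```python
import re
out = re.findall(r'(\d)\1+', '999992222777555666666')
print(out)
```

`\1` is not a pattern — it's the concrete string captured by group 1, re-applied verbatim.
With a single group, `findall` returns only what that group captured — 5 items.

['9', '2', '7', '5', '6']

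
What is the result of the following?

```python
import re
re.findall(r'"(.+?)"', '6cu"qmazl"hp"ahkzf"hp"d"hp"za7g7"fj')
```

A non-greedy quantifier consumes as few characters as it can — just enough that the remainder of the pattern still matches from where it stops; whatever follows it matches normally.
`findall` collects group 1 from each match (4 total).

['qmazl', 'ahkzf', 'd', 'za7g7']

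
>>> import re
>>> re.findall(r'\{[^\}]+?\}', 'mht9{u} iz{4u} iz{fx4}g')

Scanning left to right: at [4:7] → '{u}'; at [10:14] → '{4u}'; at [17:22] → '{fx4}'.
No capturing groups, so `findall` returns the 3 full match strings.

['{u}', '{4u}', '{fx4}']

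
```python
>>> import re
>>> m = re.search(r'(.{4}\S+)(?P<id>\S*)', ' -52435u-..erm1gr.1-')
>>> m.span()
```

(0, 20)

This matches exactly 4 of any character, then one or more of a non-whitespace character (captured); then zero or more of a non-whitespace character (captured as 'id').
Unlike `match`, `search` isn't anchored — it looks for the pattern anywhere in the string.
The match spans [0:20] → ' -52435u-..erm1gr.1-'.
Captured: group 1 = ' -52435u-..erm1gr.1-', group 2 = ''.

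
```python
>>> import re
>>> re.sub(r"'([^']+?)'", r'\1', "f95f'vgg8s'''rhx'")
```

"f95fvgg8s'rhx"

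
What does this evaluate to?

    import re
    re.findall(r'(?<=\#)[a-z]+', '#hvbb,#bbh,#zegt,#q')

['hvbb', 'bbh', 'zegt', 'q']

The lookaround is zero-width — it requires the adjacent text to match without consuming it, so the asserted text isn't part of the match.
No capturing groups, so `findall` returns the 4 full match strings.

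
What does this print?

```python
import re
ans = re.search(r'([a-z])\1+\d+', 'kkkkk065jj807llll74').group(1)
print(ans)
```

`\1` is not a pattern — it's the concrete string captured by group 1, re-applied verbatim.
Unlike `match`, `search` isn't anchored — it looks for the pattern anywhere in the string.
The match spans [0:8] → 'kkkkk065'.
Captured: group 1 = 'k'.

k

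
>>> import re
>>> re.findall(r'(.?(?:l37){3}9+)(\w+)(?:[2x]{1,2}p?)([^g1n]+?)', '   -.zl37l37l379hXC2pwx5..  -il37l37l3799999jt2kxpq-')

[('zl37l37l379', 'hXC2pw', '5'), ('il37l37l3799999', 'jt2k', 'q')]

This matches optionally any character, then the literal 'l37' repeated 3 times, then one or more of the literal '9' (captured); then one or more of a word character (captured); then 1 to 2 of one of [2x], then optionally the literal 'p' (non-capturing group); then one or more of any character except [g1n] (lazy) (captured).
The `?` after the quantifier makes it lazy — it takes as little as possible before letting the rest of the pattern try.
Walking the string: at [5:24] match 'zl37l37l379hXC2pwx5', groups = ('zl37l37l379', 'hXC2pw', '5'); at [29:51] match 'il37l37l3799999jt2kxpq', groups = ('il37l37l3799999', 'jt2k', 'q').
Multiple groups make `findall` return tuples — one 3-tuple for each match.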